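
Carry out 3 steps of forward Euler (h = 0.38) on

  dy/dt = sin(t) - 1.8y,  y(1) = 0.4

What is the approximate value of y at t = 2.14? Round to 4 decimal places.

0.5357

Euler: y_{n+1} = y_n + h·f(t_n, y_n).
t=1.000000, y=0.400000: f=0.121471 → y ← 0.400000 + 0.38·0.121471 = 0.446159
t=1.380000, y=0.446159: f=0.178767 → y ← 0.446159 + 0.38·0.178767 = 0.514091
t=1.760000, y=0.514091: f=0.056791 → y ← 0.514091 + 0.38·0.056791 = 0.535671
y(2.14) ≈ 0.5357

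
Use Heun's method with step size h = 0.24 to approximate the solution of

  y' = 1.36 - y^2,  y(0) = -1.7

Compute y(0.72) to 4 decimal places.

-10.0947

Heun: k1 = f(t_n, y_n); k2 = f(t_n + h, y_n + h·k1); y_{n+1} = y_n + (h/2)·(k1 + k2).
t=0.000000, y=-1.700000:
  k1 = f(0.000000, -1.700000) = -1.530000
  k2 = f(0.240000, -2.067200) = -2.913316
  y ← -1.700000 + (0.24/2)·(-1.530000 + (-2.913316)) = -2.233198
t=0.240000, y=-2.233198:
  k1 = f(0.240000, -2.233198) = -3.627173
  k2 = f(0.480000, -3.103719) = -8.273074
  y ← -2.233198 + (0.24/2)·(-3.627173 + (-8.273074)) = -3.661228
t=0.480000, y=-3.661228:
  k1 = f(0.480000, -3.661228) = -12.044587
  k2 = f(0.720000, -6.551928) = -41.567766
  y ← -3.661228 + (0.24/2)·(-12.044587 + (-41.567766)) = -10.094710
y(0.72) ≈ -10.0947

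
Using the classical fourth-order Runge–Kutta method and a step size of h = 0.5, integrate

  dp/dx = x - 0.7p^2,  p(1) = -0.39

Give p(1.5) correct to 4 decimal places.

RK4: k1 = f(x_n, p_n); k2 = f(x_n + h/2, p_n + (h/2)·k1); k3 = f(x_n + h/2, p_n + (h/2)·k2); k4 = f(x_n + h, p_n + h·k3); p_{n+1} = p_n + (h/6)·(k1 + 2k2 + 2k3 + k4).
x=1.000000, p=-0.390000:
  k1 = f(1.000000, -0.390000) = 0.893530
  k2 = f(1.250000, -0.166618) = 1.230567
  k3 = f(1.250000, -0.082358) = 1.245252
  k4 = f(1.500000, 0.232626) = 1.462120
  p ← -0.390000 + (0.5/6)·(k1 + 2k2 + 2k3 + k4) = 0.218941
p(1.5) ≈ 0.2189

0.2189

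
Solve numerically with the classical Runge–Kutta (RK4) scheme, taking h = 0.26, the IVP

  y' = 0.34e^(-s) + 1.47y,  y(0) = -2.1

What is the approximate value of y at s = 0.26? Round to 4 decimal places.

-2.9818

RK4: k1 = f(s_n, y_n); k2 = f(s_n + h/2, y_n + (h/2)·k1); k3 = f(s_n + h/2, y_n + (h/2)·k2); k4 = f(s_n + h, y_n + h·k3); y_{n+1} = y_n + (h/6)·(k1 + 2k2 + 2k3 + k4).
s=0.000000, y=-2.100000:
  k1 = f(0.000000, -2.100000) = -2.747000
  k2 = f(0.130000, -2.457110) = -3.313399
  k3 = f(0.130000, -2.530742) = -3.421638
  k4 = f(0.260000, -2.989626) = -4.132593
  y ← -2.100000 + (0.26/6)·(k1 + 2k2 + 2k3 + k4) = -2.981819
y(0.26) ≈ -2.9818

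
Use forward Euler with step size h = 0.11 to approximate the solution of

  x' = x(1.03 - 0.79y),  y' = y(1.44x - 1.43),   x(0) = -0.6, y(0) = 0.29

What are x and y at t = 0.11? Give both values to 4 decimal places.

-0.6529, 0.2168

Euler on (x,y): x_{n+1} = x_n + h·x', y_{n+1} = y_n + h·y'.
0.000000: (-0.600000, 0.290000); f=(-0.480540, -0.665260) → (-0.652859, 0.216821)
(x(0.11), y(0.11)) ≈ (-0.6529, 0.2168)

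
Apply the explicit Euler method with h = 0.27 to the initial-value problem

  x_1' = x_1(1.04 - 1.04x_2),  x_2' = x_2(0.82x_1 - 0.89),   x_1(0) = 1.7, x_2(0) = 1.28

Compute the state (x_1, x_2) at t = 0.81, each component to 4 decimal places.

Euler on (x_1,x_2): x_1_{n+1} = x_1_n + h·x_1', x_2_{n+1} = x_2_n + h·x_2'.
0.000000: (1.700000, 1.280000); f=(-0.495040, 0.645120) → (1.566339, 1.454182)
0.270000: (1.566339, 1.454182); f=(-0.739860, 0.573527) → (1.366577, 1.609035)
0.540000: (1.366577, 1.609035); f=(-0.865584, 0.371032) → (1.132869, 1.709213)
(x_1(0.81), x_2(0.81)) ≈ (1.1329, 1.7092)

1.1329, 1.7092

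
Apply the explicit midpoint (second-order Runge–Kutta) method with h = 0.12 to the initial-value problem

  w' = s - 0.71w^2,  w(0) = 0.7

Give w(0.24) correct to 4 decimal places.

Midpoint: k1 = f(s_n, w_n); k2 = f(s_n + h/2, w_n + (h/2)·k1); w_{n+1} = w_n + h·k2.
s=0.000000, w=0.700000:
  k1 = f(0.000000, 0.700000) = -0.347900
  k2 = f(0.060000, 0.679126) = -0.267461
  w ← 0.700000 + 0.12·(-0.267461) = 0.667905
s=0.120000, w=0.667905:
  k1 = f(0.120000, 0.667905) = -0.196729
  k2 = f(0.180000, 0.656101) = -0.125633
  w ← 0.667905 + 0.12·(-0.125633) = 0.652829
w(0.24) ≈ 0.6528

0.6528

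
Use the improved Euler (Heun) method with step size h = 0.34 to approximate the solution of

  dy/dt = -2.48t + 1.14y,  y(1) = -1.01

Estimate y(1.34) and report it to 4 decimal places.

Heun: k1 = f(t_n, y_n); k2 = f(t_n + h, y_n + h·k1); y_{n+1} = y_n + (h/2)·(k1 + k2).
t=1.000000, y=-1.010000:
  k1 = f(1.000000, -1.010000) = -3.631400
  k2 = f(1.340000, -2.244676) = -5.882131
  y ← -1.010000 + (0.34/2)·(-3.631400 + (-5.882131)) = -2.627300
y(1.34) ≈ -2.6273

-2.6273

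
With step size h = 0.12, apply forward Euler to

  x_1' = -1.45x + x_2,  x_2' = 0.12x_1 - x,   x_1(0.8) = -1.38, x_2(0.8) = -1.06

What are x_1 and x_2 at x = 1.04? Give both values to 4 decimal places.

Euler on (x_1,x_2): x_1_{n+1} = x_1_n + h·x_1', x_2_{n+1} = x_2_n + h·x_2'.
0.800000: (-1.380000, -1.060000); f=(-2.220000, -0.965600) → (-1.646400, -1.175872)
0.920000: (-1.646400, -1.175872); f=(-2.509872, -1.117568) → (-1.947585, -1.309980)
(x_1(1.04), x_2(1.04)) ≈ (-1.9476, -1.3100)

-1.9476, -1.3100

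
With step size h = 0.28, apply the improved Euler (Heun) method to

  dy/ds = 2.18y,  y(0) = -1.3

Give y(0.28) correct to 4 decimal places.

Heun: k1 = f(s_n, y_n); k2 = f(s_n + h, y_n + h·k1); y_{n+1} = y_n + (h/2)·(k1 + k2).
s=0.000000, y=-1.300000:
  k1 = f(0.000000, -1.300000) = -2.834000
  k2 = f(0.280000, -2.093520) = -4.563874
  y ← -1.300000 + (0.28/2)·(-2.834000 + (-4.563874)) = -2.335702
y(0.28) ≈ -2.3357

-2.3357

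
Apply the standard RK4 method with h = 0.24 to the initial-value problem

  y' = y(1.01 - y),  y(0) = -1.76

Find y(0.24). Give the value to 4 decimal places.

RK4: k1 = f(t_n, y_n); k2 = f(t_n + h/2, y_n + (h/2)·k1); k3 = f(t_n + h/2, y_n + (h/2)·k2); k4 = f(t_n + h, y_n + h·k3); y_{n+1} = y_n + (h/6)·(k1 + 2k2 + 2k3 + k4).
t=0.000000, y=-1.760000:
  k1 = f(0.000000, -1.760000) = -4.875200
  k2 = f(0.120000, -2.345024) = -7.867612
  k3 = f(0.120000, -2.704113) = -10.043384
  k4 = f(0.240000, -4.170412) = -21.604454
  y ← -1.760000 + (0.24/6)·(k1 + 2k2 + 2k3 + k4) = -4.252066
y(0.24) ≈ -4.2521

-4.2521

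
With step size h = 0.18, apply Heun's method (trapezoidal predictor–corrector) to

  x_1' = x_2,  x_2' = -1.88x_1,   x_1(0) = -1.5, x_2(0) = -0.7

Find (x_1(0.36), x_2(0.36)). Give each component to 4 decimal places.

-1.5630, 0.3689

Heun on (x_1,x_2): k1 = f(t_n, state_n); k2 = f(t_n + h, state_n + h·k1); state_{n+1} = state_n + (h/2)·(k1 + k2).
0.000000: (-1.500000, -0.700000)
  k1 = (-0.700000, 2.820000)
  predictor → (-1.626000, -0.192400)
  k2 = (-0.192400, 3.056880)
  → (-1.580316, -0.171081)
0.180000: (-1.580316, -0.171081)
  k1 = (-0.171081, 2.970994)
  predictor → (-1.611111, 0.363698)
  k2 = (0.363698, 3.028888)
  → (-1.562980, 0.368909)
(x_1(0.36), x_2(0.36)) ≈ (-1.5630, 0.3689)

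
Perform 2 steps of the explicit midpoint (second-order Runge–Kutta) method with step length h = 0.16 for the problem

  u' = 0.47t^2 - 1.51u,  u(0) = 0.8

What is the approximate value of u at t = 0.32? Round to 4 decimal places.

0.5007

Midpoint: k1 = f(t_n, u_n); k2 = f(t_n + h/2, u_n + (h/2)·k1); u_{n+1} = u_n + h·k2.
t=0.000000, u=0.800000:
  k1 = f(0.000000, 0.800000) = -1.208000
  k2 = f(0.080000, 0.703360) = -1.059066
  u ← 0.800000 + 0.16·(-1.059066) = 0.630550
t=0.160000, u=0.630550:
  k1 = f(0.160000, 0.630550) = -0.940098
  k2 = f(0.240000, 0.555342) = -0.811494
  u ← 0.630550 + 0.16·(-0.811494) = 0.500710
u(0.32) ≈ 0.5007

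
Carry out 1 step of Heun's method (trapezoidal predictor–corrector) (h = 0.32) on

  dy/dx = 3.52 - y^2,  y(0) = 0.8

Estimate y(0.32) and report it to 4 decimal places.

Heun: k1 = f(x_n, y_n); k2 = f(x_n + h, y_n + h·k1); y_{n+1} = y_n + (h/2)·(k1 + k2).
x=0.000000, y=0.800000:
  k1 = f(0.000000, 0.800000) = 2.880000
  k2 = f(0.320000, 1.721600) = 0.556093
  y ← 0.800000 + (0.32/2)·(2.880000 + 0.556093) = 1.349775
y(0.32) ≈ 1.3498

1.3498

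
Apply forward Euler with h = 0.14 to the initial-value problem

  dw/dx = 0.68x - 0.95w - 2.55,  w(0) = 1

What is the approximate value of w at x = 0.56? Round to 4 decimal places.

Euler: w_{n+1} = w_n + h·f(x_n, w_n).
x=0.000000, w=1.000000: f=-3.500000 → w ← 1.000000 + 0.14·(-3.500000) = 0.510000
x=0.140000, w=0.510000: f=-2.939300 → w ← 0.510000 + 0.14·(-2.939300) = 0.098498
x=0.280000, w=0.098498: f=-2.453173 → w ← 0.098498 + 0.14·(-2.453173) = -0.244946
x=0.420000, w=-0.244946: f=-2.031701 → w ← -0.244946 + 0.14·(-2.031701) = -0.529384
w(0.56) ≈ -0.5294

-0.5294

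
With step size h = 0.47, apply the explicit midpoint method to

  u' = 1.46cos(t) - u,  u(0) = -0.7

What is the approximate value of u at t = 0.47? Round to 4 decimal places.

0.0578

Midpoint: k1 = f(t_n, u_n); k2 = f(t_n + h/2, u_n + (h/2)·k1); u_{n+1} = u_n + h·k2.
t=0.000000, u=-0.700000:
  k1 = f(0.000000, -0.700000) = 2.160000
  k2 = f(0.235000, -0.192400) = 1.612271
  u ← -0.700000 + 0.47·1.612271 = 0.057767
u(0.47) ≈ 0.0578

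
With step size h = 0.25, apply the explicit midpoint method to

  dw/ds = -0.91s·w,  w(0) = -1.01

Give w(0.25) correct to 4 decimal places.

-0.9813

Midpoint: k1 = f(s_n, w_n); k2 = f(s_n + h/2, w_n + (h/2)·k1); w_{n+1} = w_n + h·k2.
s=0.000000, w=-1.010000:
  k1 = f(0.000000, -1.010000) = 0.000000
  k2 = f(0.125000, -1.010000) = 0.114888
  w ← -1.010000 + 0.25·0.114888 = -0.981278
w(0.25) ≈ -0.9813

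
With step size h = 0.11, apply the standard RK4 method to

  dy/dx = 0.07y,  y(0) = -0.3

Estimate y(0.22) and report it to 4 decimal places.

-0.3047

RK4: k1 = f(x_n, y_n); k2 = f(x_n + h/2, y_n + (h/2)·k1); k3 = f(x_n + h/2, y_n + (h/2)·k2); k4 = f(x_n + h, y_n + h·k3); y_{n+1} = y_n + (h/6)·(k1 + 2k2 + 2k3 + k4).
x=0.000000, y=-0.300000:
  k1 = f(0.000000, -0.300000) = -0.021000
  k2 = f(0.055000, -0.301155) = -0.021081
  k3 = f(0.055000, -0.301159) = -0.021081
  k4 = f(0.110000, -0.302319) = -0.021162
  y ← -0.300000 + (0.11/6)·(k1 + 2k2 + 2k3 + k4) = -0.302319
x=0.110000, y=-0.302319:
  k1 = f(0.110000, -0.302319) = -0.021162
  k2 = f(0.165000, -0.303483) = -0.021244
  k3 = f(0.165000, -0.303487) = -0.021244
  k4 = f(0.220000, -0.304656) = -0.021326
  y ← -0.302319 + (0.11/6)·(k1 + 2k2 + 2k3 + k4) = -0.304656
y(0.22) ≈ -0.3047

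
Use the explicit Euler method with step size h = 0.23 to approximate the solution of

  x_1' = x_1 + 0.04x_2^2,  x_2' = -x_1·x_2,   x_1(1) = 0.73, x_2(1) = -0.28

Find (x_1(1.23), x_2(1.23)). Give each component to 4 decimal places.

0.8986, -0.2330

Euler on (x_1,x_2): x_1_{n+1} = x_1_n + h·x_1', x_2_{n+1} = x_2_n + h·x_2'.
1.000000: (0.730000, -0.280000); f=(0.733136, 0.204400) → (0.898621, -0.232988)
(x_1(1.23), x_2(1.23)) ≈ (0.8986, -0.2330)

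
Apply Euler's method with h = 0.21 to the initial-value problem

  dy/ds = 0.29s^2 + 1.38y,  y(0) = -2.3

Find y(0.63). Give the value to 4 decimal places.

-4.9209

Euler: y_{n+1} = y_n + h·f(s_n, y_n).
s=0.000000, y=-2.300000: f=-3.174000 → y ← -2.300000 + 0.21·(-3.174000) = -2.966540
s=0.210000, y=-2.966540: f=-4.081036 → y ← -2.966540 + 0.21·(-4.081036) = -3.823558
s=0.420000, y=-3.823558: f=-5.225353 → y ← -3.823558 + 0.21·(-5.225353) = -4.920882
y(0.63) ≈ -4.9209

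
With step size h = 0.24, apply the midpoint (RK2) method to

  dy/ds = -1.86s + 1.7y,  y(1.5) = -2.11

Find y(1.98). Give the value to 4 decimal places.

-6.9630

Midpoint: k1 = f(s_n, y_n); k2 = f(s_n + h/2, y_n + (h/2)·k1); y_{n+1} = y_n + h·k2.
s=1.500000, y=-2.110000:
  k1 = f(1.500000, -2.110000) = -6.377000
  k2 = f(1.620000, -2.875240) = -7.901108
  y ← -2.110000 + 0.24·(-7.901108) = -4.006266
s=1.740000, y=-4.006266:
  k1 = f(1.740000, -4.006266) = -10.047052
  k2 = f(1.860000, -5.211912) = -12.319851
  y ← -4.006266 + 0.24·(-12.319851) = -6.963030
y(1.98) ≈ -6.9630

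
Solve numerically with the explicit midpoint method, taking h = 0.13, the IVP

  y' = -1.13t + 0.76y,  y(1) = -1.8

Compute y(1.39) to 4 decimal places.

Midpoint: k1 = f(t_n, y_n); k2 = f(t_n + h/2, y_n + (h/2)·k1); y_{n+1} = y_n + h·k2.
t=1.000000, y=-1.800000:
  k1 = f(1.000000, -1.800000) = -2.498000
  k2 = f(1.065000, -1.962370) = -2.694851
  y ← -1.800000 + 0.13·(-2.694851) = -2.150331
t=1.130000, y=-2.150331:
  k1 = f(1.130000, -2.150331) = -2.911151
  k2 = f(1.195000, -2.339555) = -3.128412
  y ← -2.150331 + 0.13·(-3.128412) = -2.557024
t=1.260000, y=-2.557024:
  k1 = f(1.260000, -2.557024) = -3.367138
  k2 = f(1.325000, -2.775888) = -3.606925
  y ← -2.557024 + 0.13·(-3.606925) = -3.025924
y(1.39) ≈ -3.0259

-3.0259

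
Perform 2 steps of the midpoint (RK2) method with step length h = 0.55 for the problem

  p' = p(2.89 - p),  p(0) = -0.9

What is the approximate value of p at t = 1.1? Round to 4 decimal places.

Midpoint: k1 = f(t_n, p_n); k2 = f(t_n + h/2, p_n + (h/2)·k1); p_{n+1} = p_n + h·k2.
t=0.000000, p=-0.900000:
  k1 = f(0.000000, -0.900000) = -3.411000
  k2 = f(0.275000, -1.838025) = -8.690228
  p ← -0.900000 + 0.55·(-8.690228) = -5.679625
t=0.550000, p=-5.679625:
  k1 = f(0.550000, -5.679625) = -48.672263
  k2 = f(0.825000, -19.064498) = -418.551478
  p ← -5.679625 + 0.55·(-418.551478) = -235.882939
p(1.1) ≈ -235.8829

-235.8829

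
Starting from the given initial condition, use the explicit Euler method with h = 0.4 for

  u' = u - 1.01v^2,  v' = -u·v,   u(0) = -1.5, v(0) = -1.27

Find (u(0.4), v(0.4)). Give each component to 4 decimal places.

-2.7516, -2.0320

Euler on (u,v): u_{n+1} = u_n + h·u', v_{n+1} = v_n + h·v'.
0.000000: (-1.500000, -1.270000); f=(-3.129029, -1.905000) → (-2.751612, -2.032000)
(u(0.4), v(0.4)) ≈ (-2.7516, -2.0320)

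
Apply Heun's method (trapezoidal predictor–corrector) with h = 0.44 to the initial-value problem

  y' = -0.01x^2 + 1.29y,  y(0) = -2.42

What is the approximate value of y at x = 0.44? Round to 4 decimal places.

-4.1838

Heun: k1 = f(x_n, y_n); k2 = f(x_n + h, y_n + h·k1); y_{n+1} = y_n + (h/2)·(k1 + k2).
x=0.000000, y=-2.420000:
  k1 = f(0.000000, -2.420000) = -3.121800
  k2 = f(0.440000, -3.793592) = -4.895670
  y ← -2.420000 + (0.44/2)·(-3.121800 + (-4.895670)) = -4.183843
y(0.44) ≈ -4.1838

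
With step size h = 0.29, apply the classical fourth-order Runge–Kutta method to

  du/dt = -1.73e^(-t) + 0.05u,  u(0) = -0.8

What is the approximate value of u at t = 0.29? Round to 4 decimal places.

-1.2505

RK4: k1 = f(t_n, u_n); k2 = f(t_n + h/2, u_n + (h/2)·k1); k3 = f(t_n + h/2, u_n + (h/2)·k2); k4 = f(t_n + h, u_n + h·k3); u_{n+1} = u_n + (h/6)·(k1 + 2k2 + 2k3 + k4).
t=0.000000, u=-0.800000:
  k1 = f(0.000000, -0.800000) = -1.770000
  k2 = f(0.145000, -1.056650) = -1.549321
  k3 = f(0.145000, -1.024652) = -1.547721
  k4 = f(0.290000, -1.248839) = -1.356938
  u ← -0.800000 + (0.29/6)·(k1 + 2k2 + 2k3 + k4) = -1.250516
u(0.29) ≈ -1.2505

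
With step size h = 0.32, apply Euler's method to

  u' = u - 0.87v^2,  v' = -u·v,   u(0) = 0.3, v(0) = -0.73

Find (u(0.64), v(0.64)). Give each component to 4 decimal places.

0.2056, -0.6076

Euler on (u,v): u_{n+1} = u_n + h·u', v_{n+1} = v_n + h·v'.
0.000000: (0.300000, -0.730000); f=(-0.163623, 0.219000) → (0.247641, -0.659920)
0.320000: (0.247641, -0.659920); f=(-0.131239, 0.163423) → (0.205644, -0.607625)
(u(0.64), v(0.64)) ≈ (0.2056, -0.6076)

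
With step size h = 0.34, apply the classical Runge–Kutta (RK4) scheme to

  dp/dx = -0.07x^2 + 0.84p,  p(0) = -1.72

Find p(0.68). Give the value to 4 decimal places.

RK4: k1 = f(x_n, p_n); k2 = f(x_n + h/2, p_n + (h/2)·k1); k3 = f(x_n + h/2, p_n + (h/2)·k2); k4 = f(x_n + h, p_n + h·k3); p_{n+1} = p_n + (h/6)·(k1 + 2k2 + 2k3 + k4).
x=0.000000, p=-1.720000:
  k1 = f(0.000000, -1.720000) = -1.444800
  k2 = f(0.170000, -1.965616) = -1.653140
  k3 = f(0.170000, -2.001034) = -1.682891
  k4 = f(0.340000, -2.292183) = -1.933526
  p ← -1.720000 + (0.34/6)·(k1 + 2k2 + 2k3 + k4) = -2.289522
x=0.340000, p=-2.289522:
  k1 = f(0.340000, -2.289522) = -1.931291
  k2 = f(0.510000, -2.617841) = -2.217194
  k3 = f(0.510000, -2.666445) = -2.258021
  k4 = f(0.680000, -3.057249) = -2.600457
  p ← -2.289522 + (0.34/6)·(k1 + 2k2 + 2k3 + k4) = -3.053512
p(0.68) ≈ -3.0535

-3.0535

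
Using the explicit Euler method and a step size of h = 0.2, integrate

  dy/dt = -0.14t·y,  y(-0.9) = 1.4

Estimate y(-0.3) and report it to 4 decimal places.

Euler: y_{n+1} = y_n + h·f(t_n, y_n).
t=-0.900000, y=1.400000: f=0.176400 → y ← 1.400000 + 0.2·0.176400 = 1.435280
t=-0.700000, y=1.435280: f=0.140657 → y ← 1.435280 + 0.2·0.140657 = 1.463411
t=-0.500000, y=1.463411: f=0.102439 → y ← 1.463411 + 0.2·0.102439 = 1.483899
y(-0.3) ≈ 1.4839

1.4839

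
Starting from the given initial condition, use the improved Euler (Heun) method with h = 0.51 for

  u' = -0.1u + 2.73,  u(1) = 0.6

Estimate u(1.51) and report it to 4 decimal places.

Heun: k1 = f(s_n, u_n); k2 = f(s_n + h, u_n + h·k1); u_{n+1} = u_n + (h/2)·(k1 + k2).
s=1.000000, u=0.600000:
  k1 = f(1.000000, 0.600000) = 2.670000
  k2 = f(1.510000, 1.961700) = 2.533830
  u ← 0.600000 + (0.51/2)·(2.670000 + 2.533830) = 1.926977
u(1.51) ≈ 1.9270

1.9270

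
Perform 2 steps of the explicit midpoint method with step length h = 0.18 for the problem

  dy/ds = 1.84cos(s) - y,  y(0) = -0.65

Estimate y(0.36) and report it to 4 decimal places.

Midpoint: k1 = f(s_n, y_n); k2 = f(s_n + h/2, y_n + (h/2)·k1); y_{n+1} = y_n + h·k2.
s=0.000000, y=-0.650000:
  k1 = f(0.000000, -0.650000) = 2.490000
  k2 = f(0.090000, -0.425900) = 2.258453
  y ← -0.650000 + 0.18·2.258453 = -0.243478
s=0.180000, y=-0.243478:
  k1 = f(0.180000, -0.243478) = 2.053751
  k2 = f(0.270000, -0.058641) = 1.831979
  y ← -0.243478 + 0.18·1.831979 = 0.086278
y(0.36) ≈ 0.0863

0.0863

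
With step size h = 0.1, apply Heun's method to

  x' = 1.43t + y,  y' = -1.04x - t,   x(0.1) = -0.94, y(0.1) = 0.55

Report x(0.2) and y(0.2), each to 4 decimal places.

Heun on (x,y): k1 = f(t_n, state_n); k2 = f(t_n + h, state_n + h·k1); state_{n+1} = state_n + (h/2)·(k1 + k2).
0.100000: (-0.940000, 0.550000)
  k1 = (0.693000, 0.877600)
  predictor → (-0.870700, 0.637760)
  k2 = (0.923760, 0.705528)
  → (-0.859162, 0.629156)
(x(0.2), y(0.2)) ≈ (-0.8592, 0.6292)

-0.8592, 0.6292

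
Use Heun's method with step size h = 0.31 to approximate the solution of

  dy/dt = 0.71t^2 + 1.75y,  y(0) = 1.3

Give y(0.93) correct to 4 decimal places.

Heun: k1 = f(t_n, y_n); k2 = f(t_n + h, y_n + h·k1); y_{n+1} = y_n + (h/2)·(k1 + k2).
t=0.000000, y=1.300000:
  k1 = f(0.000000, 1.300000) = 2.275000
  k2 = f(0.310000, 2.005250) = 3.577419
  y ← 1.300000 + (0.31/2)·(2.275000 + 3.577419) = 2.207125
t=0.310000, y=2.207125:
  k1 = f(0.310000, 2.207125) = 3.930700
  k2 = f(0.620000, 3.425642) = 6.267797
  y ← 2.207125 + (0.31/2)·(3.930700 + 6.267797) = 3.787892
t=0.620000, y=3.787892:
  k1 = f(0.620000, 3.787892) = 6.901735
  k2 = f(0.930000, 5.927430) = 10.987081
  y ← 3.787892 + (0.31/2)·(6.901735 + 10.987081) = 6.560658
y(0.93) ≈ 6.5607

6.5607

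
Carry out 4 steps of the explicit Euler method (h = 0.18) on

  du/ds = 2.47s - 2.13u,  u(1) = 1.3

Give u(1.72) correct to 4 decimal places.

Euler: u_{n+1} = u_n + h·f(s_n, u_n).
s=1.000000, u=1.300000: f=-0.299000 → u ← 1.300000 + 0.18·(-0.299000) = 1.246180
s=1.180000, u=1.246180: f=0.260237 → u ← 1.246180 + 0.18·0.260237 = 1.293023
s=1.360000, u=1.293023: f=0.605062 → u ← 1.293023 + 0.18·0.605062 = 1.401934
s=1.540000, u=1.401934: f=0.817681 → u ← 1.401934 + 0.18·0.817681 = 1.549116
u(1.72) ≈ 1.5491

1.5491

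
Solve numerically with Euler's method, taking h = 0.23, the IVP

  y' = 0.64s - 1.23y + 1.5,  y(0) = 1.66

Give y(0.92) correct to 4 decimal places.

1.5035

Euler: y_{n+1} = y_n + h·f(s_n, y_n).
s=0.000000, y=1.660000: f=-0.541800 → y ← 1.660000 + 0.23·(-0.541800) = 1.535386
s=0.230000, y=1.535386: f=-0.241325 → y ← 1.535386 + 0.23·(-0.241325) = 1.479881
s=0.460000, y=1.479881: f=-0.025854 → y ← 1.479881 + 0.23·(-0.025854) = 1.473935
s=0.690000, y=1.473935: f=0.128660 → y ← 1.473935 + 0.23·0.128660 = 1.503527
y(0.92) ≈ 1.5035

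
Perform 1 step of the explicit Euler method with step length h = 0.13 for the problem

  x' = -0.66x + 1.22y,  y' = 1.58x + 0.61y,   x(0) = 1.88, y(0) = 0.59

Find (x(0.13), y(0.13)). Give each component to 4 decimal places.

Euler on (x,y): x_{n+1} = x_n + h·x', y_{n+1} = y_n + h·y'.
0.000000: (1.880000, 0.590000); f=(-0.521000, 3.330300) → (1.812270, 1.022939)
(x(0.13), y(0.13)) ≈ (1.8123, 1.0229)

1.8123, 1.0229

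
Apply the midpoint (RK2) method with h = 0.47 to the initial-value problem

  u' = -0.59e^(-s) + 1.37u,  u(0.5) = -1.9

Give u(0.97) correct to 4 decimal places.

-3.7044

Midpoint: k1 = f(s_n, u_n); k2 = f(s_n + h/2, u_n + (h/2)·k1); u_{n+1} = u_n + h·k2.
s=0.500000, u=-1.900000:
  k1 = f(0.500000, -1.900000) = -2.960853
  k2 = f(0.735000, -2.595800) = -3.839155
  u ← -1.900000 + 0.47·(-3.839155) = -3.704403
u(0.97) ≈ -3.7044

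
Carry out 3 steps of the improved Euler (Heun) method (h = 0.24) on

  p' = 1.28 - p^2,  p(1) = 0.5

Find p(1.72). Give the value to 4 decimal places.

Heun: k1 = f(s_n, p_n); k2 = f(s_n + h, p_n + h·k1); p_{n+1} = p_n + (h/2)·(k1 + k2).
s=1.000000, p=0.500000:
  k1 = f(1.000000, 0.500000) = 1.030000
  k2 = f(1.240000, 0.747200) = 0.721692
  p ← 0.500000 + (0.24/2)·(1.030000 + 0.721692) = 0.710203
s=1.240000, p=0.710203:
  k1 = f(1.240000, 0.710203) = 0.775612
  k2 = f(1.480000, 0.896350) = 0.476557
  p ← 0.710203 + (0.24/2)·(0.775612 + 0.476557) = 0.860463
s=1.480000, p=0.860463:
  k1 = f(1.480000, 0.860463) = 0.539603
  k2 = f(1.720000, 0.989968) = 0.299963
  p ← 0.860463 + (0.24/2)·(0.539603 + 0.299963) = 0.961211
p(1.72) ≈ 0.9612

0.9612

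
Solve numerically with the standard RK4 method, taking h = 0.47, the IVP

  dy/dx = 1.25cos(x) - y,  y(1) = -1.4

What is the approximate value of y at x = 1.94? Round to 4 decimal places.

RK4: k1 = f(x_n, y_n); k2 = f(x_n + h/2, y_n + (h/2)·k1); k3 = f(x_n + h/2, y_n + (h/2)·k2); k4 = f(x_n + h, y_n + h·k3); y_{n+1} = y_n + (h/6)·(k1 + 2k2 + 2k3 + k4).
x=1.000000, y=-1.400000:
  k1 = f(1.000000, -1.400000) = 2.075378
  k2 = f(1.235000, -0.912286) = 1.324188
  k3 = f(1.235000, -1.088816) = 1.500717
  k4 = f(1.470000, -0.694663) = 0.820445
  y ← -1.400000 + (0.47/6)·(k1 + 2k2 + 2k3 + k4) = -0.730592
x=1.470000, y=-0.730592:
  k1 = f(1.470000, -0.730592) = 0.856374
  k2 = f(1.705000, -0.529344) = 0.362093
  k3 = f(1.705000, -0.645500) = 0.478249
  k4 = f(1.940000, -0.505815) = 0.054724
  y ← -0.730592 + (0.47/6)·(k1 + 2k2 + 2k3 + k4) = -0.527569
y(1.94) ≈ -0.5276

-0.5276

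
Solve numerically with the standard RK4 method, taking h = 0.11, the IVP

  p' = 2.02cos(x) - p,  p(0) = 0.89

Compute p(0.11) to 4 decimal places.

1.0073

RK4: k1 = f(x_n, p_n); k2 = f(x_n + h/2, p_n + (h/2)·k1); k3 = f(x_n + h/2, p_n + (h/2)·k2); k4 = f(x_n + h, p_n + h·k3); p_{n+1} = p_n + (h/6)·(k1 + 2k2 + 2k3 + k4).
x=0.000000, p=0.890000:
  k1 = f(0.000000, 0.890000) = 1.130000
  k2 = f(0.055000, 0.952150) = 1.064796
  k3 = f(0.055000, 0.948564) = 1.068382
  k4 = f(0.110000, 1.007522) = 1.000269
  p ← 0.890000 + (0.11/6)·(k1 + 2k2 + 2k3 + k4) = 1.007271
p(0.11) ≈ 1.0073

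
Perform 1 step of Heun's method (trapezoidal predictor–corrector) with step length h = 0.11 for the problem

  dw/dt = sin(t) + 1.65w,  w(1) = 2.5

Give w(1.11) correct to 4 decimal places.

Heun: k1 = f(t_n, w_n); k2 = f(t_n + h, w_n + h·k1); w_{n+1} = w_n + (h/2)·(k1 + k2).
t=1.000000, w=2.500000:
  k1 = f(1.000000, 2.500000) = 4.966471
  k2 = f(1.110000, 3.046312) = 5.922113
  w ← 2.500000 + (0.11/2)·(4.966471 + 5.922113) = 3.098872
w(1.11) ≈ 3.0989

3.0989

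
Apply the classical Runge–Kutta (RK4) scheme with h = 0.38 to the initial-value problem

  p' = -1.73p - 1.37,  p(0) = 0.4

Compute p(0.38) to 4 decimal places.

-0.1732

RK4: k1 = f(t_n, p_n); k2 = f(t_n + h/2, p_n + (h/2)·k1); k3 = f(t_n + h/2, p_n + (h/2)·k2); k4 = f(t_n + h, p_n + h·k3); p_{n+1} = p_n + (h/6)·(k1 + 2k2 + 2k3 + k4).
t=0.000000, p=0.400000:
  k1 = f(0.000000, 0.400000) = -2.062000
  k2 = f(0.190000, 0.008220) = -1.384221
  k3 = f(0.190000, 0.136998) = -1.607007
  k4 = f(0.380000, -0.210663) = -1.005554
  p ← 0.400000 + (0.38/6)·(k1 + 2k2 + 2k3 + k4) = -0.173167
p(0.38) ≈ -0.1732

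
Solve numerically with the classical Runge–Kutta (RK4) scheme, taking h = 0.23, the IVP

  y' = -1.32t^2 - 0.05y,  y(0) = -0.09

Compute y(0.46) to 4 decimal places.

-0.1305

RK4: k1 = f(t_n, y_n); k2 = f(t_n + h/2, y_n + (h/2)·k1); k3 = f(t_n + h/2, y_n + (h/2)·k2); k4 = f(t_n + h, y_n + h·k3); y_{n+1} = y_n + (h/6)·(k1 + 2k2 + 2k3 + k4).
t=0.000000, y=-0.090000:
  k1 = f(0.000000, -0.090000) = 0.004500
  k2 = f(0.115000, -0.089482) = -0.012983
  k3 = f(0.115000, -0.091493) = -0.012882
  k4 = f(0.230000, -0.092963) = -0.065180
  y ← -0.090000 + (0.23/6)·(k1 + 2k2 + 2k3 + k4) = -0.094309
t=0.230000, y=-0.094309:
  k1 = f(0.230000, -0.094309) = -0.065113
  k2 = f(0.345000, -0.101797) = -0.152023
  k3 = f(0.345000, -0.111792) = -0.151523
  k4 = f(0.460000, -0.129159) = -0.272854
  y ← -0.094309 + (0.23/6)·(k1 + 2k2 + 2k3 + k4) = -0.130536
y(0.46) ≈ -0.1305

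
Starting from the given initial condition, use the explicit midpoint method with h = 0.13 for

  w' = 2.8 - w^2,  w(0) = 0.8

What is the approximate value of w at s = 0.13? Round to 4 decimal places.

Midpoint: k1 = f(s_n, w_n); k2 = f(s_n + h/2, w_n + (h/2)·k1); w_{n+1} = w_n + h·k2.
s=0.000000, w=0.800000:
  k1 = f(0.000000, 0.800000) = 2.160000
  k2 = f(0.065000, 0.940400) = 1.915648
  w ← 0.800000 + 0.13·1.915648 = 1.049034
w(0.13) ≈ 1.0490

1.0490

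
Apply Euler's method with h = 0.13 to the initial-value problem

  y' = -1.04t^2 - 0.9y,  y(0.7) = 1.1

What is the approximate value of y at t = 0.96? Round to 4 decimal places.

Euler: y_{n+1} = y_n + h·f(t_n, y_n).
t=0.700000, y=1.100000: f=-1.499600 → y ← 1.100000 + 0.13·(-1.499600) = 0.905052
t=0.830000, y=0.905052: f=-1.531003 → y ← 0.905052 + 0.13·(-1.531003) = 0.706022
y(0.96) ≈ 0.7060

0.7060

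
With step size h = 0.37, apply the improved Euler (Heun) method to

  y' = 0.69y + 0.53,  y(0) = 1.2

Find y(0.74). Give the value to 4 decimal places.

2.4963

Heun: k1 = f(x_n, y_n); k2 = f(x_n + h, y_n + h·k1); y_{n+1} = y_n + (h/2)·(k1 + k2).
x=0.000000, y=1.200000:
  k1 = f(0.000000, 1.200000) = 1.358000
  k2 = f(0.370000, 1.702460) = 1.704697
  y ← 1.200000 + (0.37/2)·(1.358000 + 1.704697) = 1.766599
x=0.370000, y=1.766599:
  k1 = f(0.370000, 1.766599) = 1.748953
  k2 = f(0.740000, 2.413712) = 2.195461
  y ← 1.766599 + (0.37/2)·(1.748953 + 2.195461) = 2.496316
y(0.74) ≈ 2.4963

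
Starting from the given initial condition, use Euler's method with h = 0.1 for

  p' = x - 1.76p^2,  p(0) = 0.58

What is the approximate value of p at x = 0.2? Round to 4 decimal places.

Euler: p_{n+1} = p_n + h·f(x_n, p_n).
x=0.000000, p=0.580000: f=-0.592064 → p ← 0.580000 + 0.1·(-0.592064) = 0.520794
x=0.100000, p=0.520794: f=-0.377358 → p ← 0.520794 + 0.1·(-0.377358) = 0.483058
p(0.2) ≈ 0.4831

0.4831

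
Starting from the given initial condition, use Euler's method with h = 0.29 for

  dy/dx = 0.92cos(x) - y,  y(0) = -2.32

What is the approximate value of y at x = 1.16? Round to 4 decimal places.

-0.0347

Euler: y_{n+1} = y_n + h·f(x_n, y_n).
x=0.000000, y=-2.320000: f=3.240000 → y ← -2.320000 + 0.29·3.240000 = -1.380400
x=0.290000, y=-1.380400: f=2.261984 → y ← -1.380400 + 0.29·2.261984 = -0.724425
x=0.580000, y=-0.724425: f=1.493970 → y ← -0.724425 + 0.29·1.493970 = -0.291173
x=0.870000, y=-0.291173: f=0.884414 → y ← -0.291173 + 0.29·0.884414 = -0.034693
y(1.16) ≈ -0.0347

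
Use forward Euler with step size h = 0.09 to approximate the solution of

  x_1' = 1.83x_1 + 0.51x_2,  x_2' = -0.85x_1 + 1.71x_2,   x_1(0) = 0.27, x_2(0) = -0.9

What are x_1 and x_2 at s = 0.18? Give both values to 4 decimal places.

0.2695, -1.2431

Euler on (x_1,x_2): x_1_{n+1} = x_1_n + h·x_1', x_2_{n+1} = x_2_n + h·x_2'.
0.000000: (0.270000, -0.900000); f=(0.035100, -1.768500) → (0.273159, -1.059165)
0.090000: (0.273159, -1.059165); f=(-0.040293, -2.043357) → (0.269533, -1.243067)
(x_1(0.18), x_2(0.18)) ≈ (0.2695, -1.2431)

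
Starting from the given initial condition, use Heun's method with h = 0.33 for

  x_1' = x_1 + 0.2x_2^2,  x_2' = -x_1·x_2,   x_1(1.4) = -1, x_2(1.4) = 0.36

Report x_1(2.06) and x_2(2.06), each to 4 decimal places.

-1.8672, 0.8690

Heun on (x_1,x_2): k1 = f(t_n, state_n); k2 = f(t_n + h, state_n + h·k1); state_{n+1} = state_n + (h/2)·(k1 + k2).
1.400000: (-1.000000, 0.360000)
  k1 = (-0.974080, 0.360000)
  predictor → (-1.321446, 0.478800)
  k2 = (-1.275597, 0.632709)
  → (-1.371197, 0.523797)
1.730000: (-1.371197, 0.523797)
  k1 = (-1.316324, 0.718229)
  predictor → (-1.805584, 0.760812)
  k2 = (-1.689816, 1.373710)
  → (-1.867210, 0.868967)
(x_1(2.06), x_2(2.06)) ≈ (-1.8672, 0.8690)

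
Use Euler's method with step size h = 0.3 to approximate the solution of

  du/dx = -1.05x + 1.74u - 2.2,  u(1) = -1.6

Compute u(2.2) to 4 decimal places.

-17.5309

Euler: u_{n+1} = u_n + h·f(x_n, u_n).
x=1.000000, u=-1.600000: f=-6.034000 → u ← -1.600000 + 0.3·(-6.034000) = -3.410200
x=1.300000, u=-3.410200: f=-9.498748 → u ← -3.410200 + 0.3·(-9.498748) = -6.259824
x=1.600000, u=-6.259824: f=-14.772094 → u ← -6.259824 + 0.3·(-14.772094) = -10.691453
x=1.900000, u=-10.691453: f=-22.798128 → u ← -10.691453 + 0.3·(-22.798128) = -17.530891
u(2.2) ≈ -17.5309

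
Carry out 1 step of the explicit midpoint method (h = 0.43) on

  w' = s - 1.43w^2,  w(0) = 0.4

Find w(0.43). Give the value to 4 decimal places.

0.4168

Midpoint: k1 = f(s_n, w_n); k2 = f(s_n + h/2, w_n + (h/2)·k1); w_{n+1} = w_n + h·k2.
s=0.000000, w=0.400000:
  k1 = f(0.000000, 0.400000) = -0.228800
  k2 = f(0.215000, 0.350808) = 0.039015
  w ← 0.400000 + 0.43·0.039015 = 0.416777
w(0.43) ≈ 0.4168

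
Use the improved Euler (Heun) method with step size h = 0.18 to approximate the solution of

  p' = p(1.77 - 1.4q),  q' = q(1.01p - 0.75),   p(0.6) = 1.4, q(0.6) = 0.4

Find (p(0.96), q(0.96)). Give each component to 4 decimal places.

Heun on (p,q): k1 = f(x_n, state_n); k2 = f(x_n + h, state_n + h·k1); state_{n+1} = state_n + (h/2)·(k1 + k2).
0.600000: (1.400000, 0.400000)
  k1 = (1.694000, 0.265600)
  predictor → (1.704920, 0.447808)
  k2 = (1.948841, 0.435256)
  → (1.727856, 0.463077)
0.780000: (1.727856, 0.463077)
  k1 = (1.938122, 0.460824)
  predictor → (2.076718, 0.546025)
  k2 = (2.088274, 0.735761)
  → (2.090231, 0.570770)
(p(0.96), q(0.96)) ≈ (2.0902, 0.5708)

2.0902, 0.5708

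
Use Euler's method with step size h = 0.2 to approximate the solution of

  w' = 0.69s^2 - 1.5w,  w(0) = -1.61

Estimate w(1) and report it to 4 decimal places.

Euler: w_{n+1} = w_n + h·f(s_n, w_n).
s=0.000000, w=-1.610000: f=2.415000 → w ← -1.610000 + 0.2·2.415000 = -1.127000
s=0.200000, w=-1.127000: f=1.718100 → w ← -1.127000 + 0.2·1.718100 = -0.783380
s=0.400000, w=-0.783380: f=1.285470 → w ← -0.783380 + 0.2·1.285470 = -0.526286
s=0.600000, w=-0.526286: f=1.037829 → w ← -0.526286 + 0.2·1.037829 = -0.318720
s=0.800000, w=-0.318720: f=0.919680 → w ← -0.318720 + 0.2·0.919680 = -0.134784
w(1) ≈ -0.1348

-0.1348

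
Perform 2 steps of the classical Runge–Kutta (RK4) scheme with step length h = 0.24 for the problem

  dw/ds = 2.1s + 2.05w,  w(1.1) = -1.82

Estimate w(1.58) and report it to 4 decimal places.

-2.6356

RK4: k1 = f(s_n, w_n); k2 = f(s_n + h/2, w_n + (h/2)·k1); k3 = f(s_n + h/2, w_n + (h/2)·k2); k4 = f(s_n + h, w_n + h·k3); w_{n+1} = w_n + (h/6)·(k1 + 2k2 + 2k3 + k4).
s=1.100000, w=-1.820000:
  k1 = f(1.100000, -1.820000) = -1.421000
  k2 = f(1.220000, -1.990520) = -1.518566
  k3 = f(1.220000, -2.002228) = -1.542567
  k4 = f(1.340000, -2.190216) = -1.675943
  w ← -1.820000 + (0.24/6)·(k1 + 2k2 + 2k3 + k4) = -2.188768
s=1.340000, w=-2.188768:
  k1 = f(1.340000, -2.188768) = -1.672975
  k2 = f(1.460000, -2.389525) = -1.832527
  k3 = f(1.460000, -2.408672) = -1.871777
  k4 = f(1.580000, -2.637995) = -2.089889
  w ← -2.188768 + (0.24/6)·(k1 + 2k2 + 2k3 + k4) = -2.635627
w(1.58) ≈ -2.6356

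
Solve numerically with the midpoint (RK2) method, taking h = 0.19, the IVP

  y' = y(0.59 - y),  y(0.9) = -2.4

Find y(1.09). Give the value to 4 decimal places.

-4.5499

Midpoint: k1 = f(s_n, y_n); k2 = f(s_n + h/2, y_n + (h/2)·k1); y_{n+1} = y_n + h·k2.
s=0.900000, y=-2.400000:
  k1 = f(0.900000, -2.400000) = -7.176000
  k2 = f(0.995000, -3.081720) = -11.315213
  y ← -2.400000 + 0.19·(-11.315213) = -4.549890
y(1.09) ≈ -4.5499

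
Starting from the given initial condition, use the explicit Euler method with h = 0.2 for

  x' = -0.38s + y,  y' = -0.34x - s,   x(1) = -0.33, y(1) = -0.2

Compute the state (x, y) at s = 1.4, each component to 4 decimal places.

Euler on (x,y): x_{n+1} = x_n + h·x', y_{n+1} = y_n + h·y'.
1.000000: (-0.330000, -0.200000); f=(-0.580000, -0.887800) → (-0.446000, -0.377560)
1.200000: (-0.446000, -0.377560); f=(-0.833560, -1.048360) → (-0.612712, -0.587232)
(x(1.4), y(1.4)) ≈ (-0.6127, -0.5872)

-0.6127, -0.5872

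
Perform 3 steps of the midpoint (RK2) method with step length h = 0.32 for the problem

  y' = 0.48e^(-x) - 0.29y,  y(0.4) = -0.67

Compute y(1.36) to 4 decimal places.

Midpoint: k1 = f(x_n, y_n); k2 = f(x_n + h/2, y_n + (h/2)·k1); y_{n+1} = y_n + h·k2.
x=0.400000, y=-0.670000:
  k1 = f(0.400000, -0.670000) = 0.516054
  k2 = f(0.560000, -0.587431) = 0.444535
  y ← -0.670000 + 0.32·0.444535 = -0.527749
x=0.720000, y=-0.527749:
  k1 = f(0.720000, -0.527749) = 0.386688
  k2 = f(0.880000, -0.465879) = 0.334201
  y ← -0.527749 + 0.32·0.334201 = -0.420804
x=1.040000, y=-0.420804:
  k1 = f(1.040000, -0.420804) = 0.291692
  k2 = f(1.200000, -0.374134) = 0.253072
  y ← -0.420804 + 0.32·0.253072 = -0.339821
y(1.36) ≈ -0.3398

-0.3398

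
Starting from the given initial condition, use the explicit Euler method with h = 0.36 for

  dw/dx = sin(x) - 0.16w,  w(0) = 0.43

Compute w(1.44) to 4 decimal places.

0.9930

Euler: w_{n+1} = w_n + h·f(x_n, w_n).
x=0.000000, w=0.430000: f=-0.068800 → w ← 0.430000 + 0.36·(-0.068800) = 0.405232
x=0.360000, w=0.405232: f=0.287437 → w ← 0.405232 + 0.36·0.287437 = 0.508709
x=0.720000, w=0.508709: f=0.577991 → w ← 0.508709 + 0.36·0.577991 = 0.716786
x=1.080000, w=0.716786: f=0.767272 → w ← 0.716786 + 0.36·0.767272 = 0.993004
w(1.44) ≈ 0.9930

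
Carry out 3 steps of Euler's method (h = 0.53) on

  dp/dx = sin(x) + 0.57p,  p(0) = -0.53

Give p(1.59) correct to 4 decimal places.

Euler: p_{n+1} = p_n + h·f(x_n, p_n).
x=0.000000, p=-0.530000: f=-0.302100 → p ← -0.530000 + 0.53·(-0.302100) = -0.690113
x=0.530000, p=-0.690113: f=0.112169 → p ← -0.690113 + 0.53·0.112169 = -0.630663
x=1.060000, p=-0.630663: f=0.512877 → p ← -0.630663 + 0.53·0.512877 = -0.358838
p(1.59) ≈ -0.3588

-0.3588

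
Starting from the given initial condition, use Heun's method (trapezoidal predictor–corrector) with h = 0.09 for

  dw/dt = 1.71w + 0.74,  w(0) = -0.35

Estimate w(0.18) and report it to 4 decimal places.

-0.3203

Heun: k1 = f(t_n, w_n); k2 = f(t_n + h, w_n + h·k1); w_{n+1} = w_n + (h/2)·(k1 + k2).
t=0.000000, w=-0.350000:
  k1 = f(0.000000, -0.350000) = 0.141500
  k2 = f(0.090000, -0.337265) = 0.163277
  w ← -0.350000 + (0.09/2)·(0.141500 + 0.163277) = -0.336285
t=0.090000, w=-0.336285:
  k1 = f(0.090000, -0.336285) = 0.164953
  k2 = f(0.180000, -0.321439) = 0.190339
  w ← -0.336285 + (0.09/2)·(0.164953 + 0.190339) = -0.320297
w(0.18) ≈ -0.3203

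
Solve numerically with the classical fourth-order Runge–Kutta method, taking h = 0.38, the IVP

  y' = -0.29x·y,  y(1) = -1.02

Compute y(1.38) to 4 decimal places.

-0.8946

RK4: k1 = f(x_n, y_n); k2 = f(x_n + h/2, y_n + (h/2)·k1); k3 = f(x_n + h/2, y_n + (h/2)·k2); k4 = f(x_n + h, y_n + h·k3); y_{n+1} = y_n + (h/6)·(k1 + 2k2 + 2k3 + k4).
x=1.000000, y=-1.020000:
  k1 = f(1.000000, -1.020000) = 0.295800
  k2 = f(1.190000, -0.963798) = 0.332607
  k3 = f(1.190000, -0.956805) = 0.330193
  k4 = f(1.380000, -0.894527) = 0.357990
  y ← -1.020000 + (0.38/6)·(k1 + 2k2 + 2k3 + k4) = -0.894639
y(1.38) ≈ -0.8946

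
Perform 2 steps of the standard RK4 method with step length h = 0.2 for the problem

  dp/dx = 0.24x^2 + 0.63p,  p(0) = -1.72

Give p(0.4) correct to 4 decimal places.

RK4: k1 = f(x_n, p_n); k2 = f(x_n + h/2, p_n + (h/2)·k1); k3 = f(x_n + h/2, p_n + (h/2)·k2); k4 = f(x_n + h, p_n + h·k3); p_{n+1} = p_n + (h/6)·(k1 + 2k2 + 2k3 + k4).
x=0.000000, p=-1.720000:
  k1 = f(0.000000, -1.720000) = -1.083600
  k2 = f(0.100000, -1.828360) = -1.149467
  k3 = f(0.100000, -1.834947) = -1.153616
  k4 = f(0.200000, -1.950723) = -1.219356
  p ← -1.720000 + (0.2/6)·(k1 + 2k2 + 2k3 + k4) = -1.950304
x=0.200000, p=-1.950304:
  k1 = f(0.200000, -1.950304) = -1.219092
  k2 = f(0.300000, -2.072213) = -1.283894
  k3 = f(0.300000, -2.078694) = -1.287977
  k4 = f(0.400000, -2.207899) = -1.352577
  p ← -1.950304 + (0.2/6)·(k1 + 2k2 + 2k3 + k4) = -2.207484
p(0.4) ≈ -2.2075

-2.2075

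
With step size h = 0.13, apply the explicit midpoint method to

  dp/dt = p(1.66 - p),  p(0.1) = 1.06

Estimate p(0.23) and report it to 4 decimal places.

Midpoint: k1 = f(t_n, p_n); k2 = f(t_n + h/2, p_n + (h/2)·k1); p_{n+1} = p_n + h·k2.
t=0.100000, p=1.060000:
  k1 = f(0.100000, 1.060000) = 0.636000
  k2 = f(0.165000, 1.101340) = 0.615275
  p ← 1.060000 + 0.13·0.615275 = 1.139986
p(0.23) ≈ 1.1400

1.1400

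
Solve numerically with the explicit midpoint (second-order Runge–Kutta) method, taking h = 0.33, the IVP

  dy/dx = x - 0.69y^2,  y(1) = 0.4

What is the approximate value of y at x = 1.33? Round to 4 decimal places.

0.7164

Midpoint: k1 = f(x_n, y_n); k2 = f(x_n + h/2, y_n + (h/2)·k1); y_{n+1} = y_n + h·k2.
x=1.000000, y=0.400000:
  k1 = f(1.000000, 0.400000) = 0.889600
  k2 = f(1.165000, 0.546784) = 0.958709
  y ← 0.400000 + 0.33·0.958709 = 0.716374
y(1.33) ≈ 0.7164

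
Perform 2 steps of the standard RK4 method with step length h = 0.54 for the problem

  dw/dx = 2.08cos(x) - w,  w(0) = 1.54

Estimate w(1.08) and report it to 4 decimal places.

RK4: k1 = f(x_n, w_n); k2 = f(x_n + h/2, w_n + (h/2)·k1); k3 = f(x_n + h/2, w_n + (h/2)·k2); k4 = f(x_n + h, w_n + h·k3); w_{n+1} = w_n + (h/6)·(k1 + 2k2 + 2k3 + k4).
x=0.000000, w=1.540000:
  k1 = f(0.000000, 1.540000) = 0.540000
  k2 = f(0.270000, 1.685800) = 0.318843
  k3 = f(0.270000, 1.626088) = 0.378556
  k4 = f(0.540000, 1.744420) = 0.039614
  w ← 1.540000 + (0.54/6)·(k1 + 2k2 + 2k3 + k4) = 1.717697
x=0.540000, w=1.717697:
  k1 = f(0.540000, 1.717697) = 0.066337
  k2 = f(0.810000, 1.735608) = -0.301451
  k3 = f(0.810000, 1.636305) = -0.202149
  k4 = f(1.080000, 1.608537) = -0.628174
  w ← 1.717697 + (0.54/6)·(k1 + 2k2 + 2k3 + k4) = 1.576484
w(1.08) ≈ 1.5765

1.5765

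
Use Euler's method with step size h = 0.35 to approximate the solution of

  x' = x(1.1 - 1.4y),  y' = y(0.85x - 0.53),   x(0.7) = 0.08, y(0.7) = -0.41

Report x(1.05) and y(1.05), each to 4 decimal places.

0.1269, -0.3437

Euler on (x,y): x_{n+1} = x_n + h·x', y_{n+1} = y_n + h·y'.
0.700000: (0.080000, -0.410000); f=(0.133920, 0.189420) → (0.126872, -0.343703)
(x(1.05), y(1.05)) ≈ (0.1269, -0.3437)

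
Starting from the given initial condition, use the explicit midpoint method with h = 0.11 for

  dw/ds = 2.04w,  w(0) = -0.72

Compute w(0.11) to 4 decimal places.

Midpoint: k1 = f(s_n, w_n); k2 = f(s_n + h/2, w_n + (h/2)·k1); w_{n+1} = w_n + h·k2.
s=0.000000, w=-0.720000:
  k1 = f(0.000000, -0.720000) = -1.468800
  k2 = f(0.055000, -0.800784) = -1.633599
  w ← -0.720000 + 0.11·(-1.633599) = -0.899696
w(0.11) ≈ -0.8997

-0.8997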